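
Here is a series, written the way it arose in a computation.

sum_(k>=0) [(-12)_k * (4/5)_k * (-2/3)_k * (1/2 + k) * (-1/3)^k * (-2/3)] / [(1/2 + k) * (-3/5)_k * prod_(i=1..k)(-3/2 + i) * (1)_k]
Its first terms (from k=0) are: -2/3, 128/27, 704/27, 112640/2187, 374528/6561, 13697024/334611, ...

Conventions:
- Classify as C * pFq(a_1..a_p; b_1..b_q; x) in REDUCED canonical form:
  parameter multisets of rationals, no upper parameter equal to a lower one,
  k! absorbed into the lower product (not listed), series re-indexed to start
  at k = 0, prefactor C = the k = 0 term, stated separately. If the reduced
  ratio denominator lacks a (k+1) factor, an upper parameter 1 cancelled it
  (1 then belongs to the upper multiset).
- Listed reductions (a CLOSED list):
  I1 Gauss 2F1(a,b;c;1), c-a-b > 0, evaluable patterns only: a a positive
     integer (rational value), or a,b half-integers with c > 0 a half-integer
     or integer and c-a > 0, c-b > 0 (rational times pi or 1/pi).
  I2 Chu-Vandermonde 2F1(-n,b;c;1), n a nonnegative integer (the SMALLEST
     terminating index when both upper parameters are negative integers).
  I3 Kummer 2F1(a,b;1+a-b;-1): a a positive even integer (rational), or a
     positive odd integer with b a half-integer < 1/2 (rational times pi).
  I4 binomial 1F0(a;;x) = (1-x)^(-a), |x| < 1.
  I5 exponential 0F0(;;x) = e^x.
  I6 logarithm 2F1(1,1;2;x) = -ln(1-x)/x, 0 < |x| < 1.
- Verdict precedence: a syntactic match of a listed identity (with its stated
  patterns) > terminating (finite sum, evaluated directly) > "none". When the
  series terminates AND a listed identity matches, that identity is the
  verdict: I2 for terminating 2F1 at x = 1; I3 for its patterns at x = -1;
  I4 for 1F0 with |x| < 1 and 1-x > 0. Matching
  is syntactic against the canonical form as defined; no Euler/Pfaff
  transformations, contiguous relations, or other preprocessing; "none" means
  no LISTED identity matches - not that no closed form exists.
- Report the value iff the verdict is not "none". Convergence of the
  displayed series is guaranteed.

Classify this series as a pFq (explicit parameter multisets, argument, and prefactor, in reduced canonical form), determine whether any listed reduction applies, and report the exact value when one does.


x = -1/3 here; the reduced form reads 3F2, upper {-12, -2/3, 4/5}, lower {-3/5, -1/2}, C = -2/3. Verdict: terminating - the sum ends at index 12 because -12 is a negative integer; exact evaluation follows. Value: 4664677985958325653070/22318118306418397419.

Structural cue: x = (-1/3) and (1)_k (C = -2/3, x = -1/3) is k! itself.
Term ratio: r(k) = (-1/3) * (k-12) (k-2/3) (k+4/5) / [(k-3/5) (k-1/2) (k+1)] - poly over poly, x = (-1/3) from leading terms; C = -2/3 at k = 0.


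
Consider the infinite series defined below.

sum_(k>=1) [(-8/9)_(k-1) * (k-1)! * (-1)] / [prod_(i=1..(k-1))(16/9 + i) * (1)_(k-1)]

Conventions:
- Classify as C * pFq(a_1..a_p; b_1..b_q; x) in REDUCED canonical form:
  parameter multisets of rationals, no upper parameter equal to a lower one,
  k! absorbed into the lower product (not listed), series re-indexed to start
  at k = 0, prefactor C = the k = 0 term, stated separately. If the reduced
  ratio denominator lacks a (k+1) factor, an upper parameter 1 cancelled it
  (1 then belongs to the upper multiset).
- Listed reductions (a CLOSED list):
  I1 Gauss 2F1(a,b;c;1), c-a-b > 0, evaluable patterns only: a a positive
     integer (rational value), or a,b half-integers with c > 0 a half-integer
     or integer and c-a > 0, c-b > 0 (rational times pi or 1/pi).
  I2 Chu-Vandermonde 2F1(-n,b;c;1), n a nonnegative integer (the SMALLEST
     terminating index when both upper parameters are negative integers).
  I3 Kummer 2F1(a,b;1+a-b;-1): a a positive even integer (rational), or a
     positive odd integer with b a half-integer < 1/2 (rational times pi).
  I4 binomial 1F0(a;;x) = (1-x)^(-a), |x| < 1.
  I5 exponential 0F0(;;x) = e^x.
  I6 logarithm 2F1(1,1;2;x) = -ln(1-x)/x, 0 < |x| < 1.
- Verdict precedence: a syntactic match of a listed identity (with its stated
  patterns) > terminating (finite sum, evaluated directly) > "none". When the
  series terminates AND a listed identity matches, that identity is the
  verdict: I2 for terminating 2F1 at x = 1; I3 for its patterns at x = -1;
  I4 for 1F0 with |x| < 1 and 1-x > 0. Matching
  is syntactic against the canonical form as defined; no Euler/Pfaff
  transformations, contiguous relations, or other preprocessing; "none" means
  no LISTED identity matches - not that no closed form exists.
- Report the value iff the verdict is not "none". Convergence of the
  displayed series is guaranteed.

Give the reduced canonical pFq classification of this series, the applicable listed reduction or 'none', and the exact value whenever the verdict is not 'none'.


Reduced: x = 1, 2F1, upper = {-8/9, 1}, lower = {25/9}, C = -1. Verdict: Gauss (I1, integer-parameter pattern) matches (x = 1: the Gamma ratio telescopes since c-a-b = 8/3 > 0 and a = 1 in Z>0). Hence: -2/3.

First insight: from the first term -1: the factorial ratio (C = -1, x = 1) (k+a-1)!/(a-1)! is a rising factorial (a)_k.
Step ratio: r(k) = 1 * (k-8/9) (k+1) / [(k+25/9) (k+1)] ; factor over Q: parameters, x = 1, and C = -1.


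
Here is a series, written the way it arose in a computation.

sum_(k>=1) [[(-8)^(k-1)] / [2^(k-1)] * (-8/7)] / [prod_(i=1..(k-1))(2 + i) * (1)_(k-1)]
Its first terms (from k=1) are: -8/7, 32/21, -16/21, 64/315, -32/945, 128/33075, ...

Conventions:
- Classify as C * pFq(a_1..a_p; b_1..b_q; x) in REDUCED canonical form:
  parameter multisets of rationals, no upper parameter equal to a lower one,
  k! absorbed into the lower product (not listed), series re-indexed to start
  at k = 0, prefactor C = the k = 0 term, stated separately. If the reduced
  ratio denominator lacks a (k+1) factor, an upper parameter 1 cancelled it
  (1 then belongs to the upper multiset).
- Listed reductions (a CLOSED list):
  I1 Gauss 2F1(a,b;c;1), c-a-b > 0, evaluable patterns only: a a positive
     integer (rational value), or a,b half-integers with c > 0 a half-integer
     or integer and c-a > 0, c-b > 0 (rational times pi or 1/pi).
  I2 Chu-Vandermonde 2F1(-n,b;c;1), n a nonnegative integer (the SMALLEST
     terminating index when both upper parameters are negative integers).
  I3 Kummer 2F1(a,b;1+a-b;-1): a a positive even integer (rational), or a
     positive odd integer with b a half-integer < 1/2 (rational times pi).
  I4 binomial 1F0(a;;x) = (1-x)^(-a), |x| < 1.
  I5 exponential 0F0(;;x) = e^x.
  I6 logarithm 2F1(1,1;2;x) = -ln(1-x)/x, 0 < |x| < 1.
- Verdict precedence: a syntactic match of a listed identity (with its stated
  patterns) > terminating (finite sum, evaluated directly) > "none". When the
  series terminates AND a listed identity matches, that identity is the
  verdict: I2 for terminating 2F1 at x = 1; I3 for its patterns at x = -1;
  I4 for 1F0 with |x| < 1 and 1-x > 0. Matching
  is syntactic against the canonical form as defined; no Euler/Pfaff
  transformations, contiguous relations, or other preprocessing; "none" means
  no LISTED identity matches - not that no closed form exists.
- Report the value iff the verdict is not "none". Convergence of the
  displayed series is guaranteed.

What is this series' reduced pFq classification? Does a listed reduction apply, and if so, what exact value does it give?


With C = -8/7: the canonical form is 0F1(-; 3; -4). Verdict: none - this 0F1 at x = -4 matches no listed pattern, and upper {-} holds no stopper.

Key step: from the first term -8/7: (1)_k (prefactor -8/7) is k! itself.
Step ratio: r(k) = (-4) * 1 / [(k+3) (k+1)] - poly over poly, x = (-4) from leading terms; C = -8/7 at k = 0.


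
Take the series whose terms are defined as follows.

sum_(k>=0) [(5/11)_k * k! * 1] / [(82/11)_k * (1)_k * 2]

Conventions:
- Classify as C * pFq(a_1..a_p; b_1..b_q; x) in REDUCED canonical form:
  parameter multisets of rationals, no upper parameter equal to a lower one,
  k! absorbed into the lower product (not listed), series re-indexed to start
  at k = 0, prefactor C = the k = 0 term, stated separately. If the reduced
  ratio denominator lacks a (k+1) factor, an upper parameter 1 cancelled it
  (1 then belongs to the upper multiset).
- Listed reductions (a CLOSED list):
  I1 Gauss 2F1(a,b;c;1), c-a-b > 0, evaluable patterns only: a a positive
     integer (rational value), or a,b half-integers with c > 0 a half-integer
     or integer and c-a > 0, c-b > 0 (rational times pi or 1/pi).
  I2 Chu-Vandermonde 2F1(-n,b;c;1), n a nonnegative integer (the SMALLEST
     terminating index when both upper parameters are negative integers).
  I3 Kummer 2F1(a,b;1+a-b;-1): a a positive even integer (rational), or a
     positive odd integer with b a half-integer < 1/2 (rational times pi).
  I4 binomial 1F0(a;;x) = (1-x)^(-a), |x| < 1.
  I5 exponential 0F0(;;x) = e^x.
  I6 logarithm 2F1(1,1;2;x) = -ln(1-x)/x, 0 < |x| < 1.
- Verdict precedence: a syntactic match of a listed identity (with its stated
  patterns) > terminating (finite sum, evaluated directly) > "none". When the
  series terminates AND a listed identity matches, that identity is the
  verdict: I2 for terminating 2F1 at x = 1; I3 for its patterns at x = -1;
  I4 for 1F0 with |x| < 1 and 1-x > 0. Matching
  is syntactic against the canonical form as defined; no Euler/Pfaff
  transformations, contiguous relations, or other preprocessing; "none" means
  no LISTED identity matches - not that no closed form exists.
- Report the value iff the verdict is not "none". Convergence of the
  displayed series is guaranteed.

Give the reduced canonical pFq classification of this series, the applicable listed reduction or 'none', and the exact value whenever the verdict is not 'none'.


With C = 1/2: the canonical form is 2F1(5/11, 1; 82/11; 1). Verdict (x = 1): Gauss (I1, integer-parameter pattern) applies (x = 1: the Gamma ratio telescopes since c-a-b = 6 > 0 and a = 1 in Z>0). Exact value: 71/132.

The tell: t_0 being 1/2, (1)_k (prefactor 1/2) is k! itself.
Consecutive-term ratio: r(k) = 1 * (k+5/11) (k+1) / [(k+82/11) (k+1)] - rational in k. x = 1; t_0 = 1/2; negate the roots.


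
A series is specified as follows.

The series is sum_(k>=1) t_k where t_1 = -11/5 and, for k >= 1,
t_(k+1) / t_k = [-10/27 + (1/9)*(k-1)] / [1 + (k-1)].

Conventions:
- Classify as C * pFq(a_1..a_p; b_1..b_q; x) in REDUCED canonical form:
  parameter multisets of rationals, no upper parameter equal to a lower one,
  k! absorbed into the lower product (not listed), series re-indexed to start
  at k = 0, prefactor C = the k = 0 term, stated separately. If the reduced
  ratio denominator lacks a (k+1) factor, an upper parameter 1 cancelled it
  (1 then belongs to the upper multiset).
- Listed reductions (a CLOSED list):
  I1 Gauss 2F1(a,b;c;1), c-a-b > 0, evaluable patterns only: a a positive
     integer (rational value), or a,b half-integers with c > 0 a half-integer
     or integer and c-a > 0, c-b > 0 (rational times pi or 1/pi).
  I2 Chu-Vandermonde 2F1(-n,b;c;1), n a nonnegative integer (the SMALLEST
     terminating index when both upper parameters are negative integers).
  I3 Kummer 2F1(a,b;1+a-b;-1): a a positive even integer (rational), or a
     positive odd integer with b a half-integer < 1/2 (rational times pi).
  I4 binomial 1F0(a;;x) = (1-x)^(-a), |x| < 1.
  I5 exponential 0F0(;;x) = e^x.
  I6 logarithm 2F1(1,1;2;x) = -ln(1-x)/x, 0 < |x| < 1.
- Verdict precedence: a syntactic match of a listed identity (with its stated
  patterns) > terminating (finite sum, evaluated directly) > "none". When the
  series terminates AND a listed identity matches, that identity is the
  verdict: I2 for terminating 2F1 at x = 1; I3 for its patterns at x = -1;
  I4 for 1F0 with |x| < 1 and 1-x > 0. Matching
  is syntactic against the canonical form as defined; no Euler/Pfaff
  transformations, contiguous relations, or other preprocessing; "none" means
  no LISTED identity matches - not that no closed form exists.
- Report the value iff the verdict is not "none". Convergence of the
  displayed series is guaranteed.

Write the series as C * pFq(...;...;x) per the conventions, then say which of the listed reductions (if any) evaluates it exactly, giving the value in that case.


x = 1/9 here; the reduced form reads 1F0, upper {-10/3}, lower {-}, C = -11/5. Verdict (x = 1/9): the binomial series (I4) applies (the 1F0 binomial series: exponent 10/3, x = 1/9). Exact value: (-11/5) * (8/9)^(10/3).

Key observation: with t_0 = -11/5, factor the ratio over Q (C = -11/5): negated roots = parameters.
Term ratio: r(k) = (1/9) * (k-10/3) / [(k+1)] ; factor over Q: parameters, x = (1/9), and C = -11/5.


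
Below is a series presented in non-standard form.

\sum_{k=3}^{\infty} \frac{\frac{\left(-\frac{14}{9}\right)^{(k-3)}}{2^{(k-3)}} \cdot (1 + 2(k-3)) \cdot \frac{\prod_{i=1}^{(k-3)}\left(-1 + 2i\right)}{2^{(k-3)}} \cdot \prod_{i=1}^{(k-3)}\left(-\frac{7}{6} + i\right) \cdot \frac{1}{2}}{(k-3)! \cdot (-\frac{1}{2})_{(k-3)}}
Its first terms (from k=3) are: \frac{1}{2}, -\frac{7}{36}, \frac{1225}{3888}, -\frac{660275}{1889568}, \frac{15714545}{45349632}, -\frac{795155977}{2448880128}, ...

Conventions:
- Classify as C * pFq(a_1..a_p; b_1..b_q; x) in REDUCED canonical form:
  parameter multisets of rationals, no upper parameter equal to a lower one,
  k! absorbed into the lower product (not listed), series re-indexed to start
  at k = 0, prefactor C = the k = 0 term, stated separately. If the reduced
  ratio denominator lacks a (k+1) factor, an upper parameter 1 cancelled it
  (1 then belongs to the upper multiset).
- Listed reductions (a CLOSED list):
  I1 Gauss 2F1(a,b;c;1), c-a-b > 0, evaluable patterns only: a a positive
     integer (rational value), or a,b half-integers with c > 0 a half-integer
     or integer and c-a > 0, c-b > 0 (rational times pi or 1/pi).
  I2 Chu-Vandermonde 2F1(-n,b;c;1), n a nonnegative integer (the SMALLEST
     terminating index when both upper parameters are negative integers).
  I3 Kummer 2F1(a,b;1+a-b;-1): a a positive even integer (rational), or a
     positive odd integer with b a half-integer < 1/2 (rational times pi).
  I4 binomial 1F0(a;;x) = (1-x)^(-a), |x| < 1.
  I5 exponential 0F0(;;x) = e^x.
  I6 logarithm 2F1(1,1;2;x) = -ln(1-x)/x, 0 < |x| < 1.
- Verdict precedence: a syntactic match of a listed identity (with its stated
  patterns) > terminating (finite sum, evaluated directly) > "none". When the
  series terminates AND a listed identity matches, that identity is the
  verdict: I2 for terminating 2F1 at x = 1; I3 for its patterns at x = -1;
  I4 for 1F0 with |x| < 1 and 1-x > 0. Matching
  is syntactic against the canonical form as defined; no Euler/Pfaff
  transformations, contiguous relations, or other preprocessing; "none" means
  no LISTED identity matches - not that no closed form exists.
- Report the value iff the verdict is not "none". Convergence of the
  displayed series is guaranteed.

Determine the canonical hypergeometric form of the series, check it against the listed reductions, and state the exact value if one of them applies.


x = -\frac{7}{9} here; the reduced form reads 2F1, upper {-\frac{1}{6}, \frac{3}{2}}, lower {-\frac{1}{2}}, C = \frac{1}{2}. Verdict: none (x = -\frac{7}{9}): each listed identity misses the multisets {-\frac{1}{6}, \frac{3}{2}} ; {-\frac{1}{2}}.

Key step: with t_0 = \frac{1}{2}, the running product (prefactor 1/2) telescopes to a rising factorial.
Adjacent-term ratio: r(k) = -\frac{7}{9} * (k-\frac{1}{6}) (k+\frac{3}{2}) / [(k-\frac{1}{2}) (k+1)] - poly over poly, x = -\frac{7}{9} from leading terms; C = \frac{1}{2} at k = 0.


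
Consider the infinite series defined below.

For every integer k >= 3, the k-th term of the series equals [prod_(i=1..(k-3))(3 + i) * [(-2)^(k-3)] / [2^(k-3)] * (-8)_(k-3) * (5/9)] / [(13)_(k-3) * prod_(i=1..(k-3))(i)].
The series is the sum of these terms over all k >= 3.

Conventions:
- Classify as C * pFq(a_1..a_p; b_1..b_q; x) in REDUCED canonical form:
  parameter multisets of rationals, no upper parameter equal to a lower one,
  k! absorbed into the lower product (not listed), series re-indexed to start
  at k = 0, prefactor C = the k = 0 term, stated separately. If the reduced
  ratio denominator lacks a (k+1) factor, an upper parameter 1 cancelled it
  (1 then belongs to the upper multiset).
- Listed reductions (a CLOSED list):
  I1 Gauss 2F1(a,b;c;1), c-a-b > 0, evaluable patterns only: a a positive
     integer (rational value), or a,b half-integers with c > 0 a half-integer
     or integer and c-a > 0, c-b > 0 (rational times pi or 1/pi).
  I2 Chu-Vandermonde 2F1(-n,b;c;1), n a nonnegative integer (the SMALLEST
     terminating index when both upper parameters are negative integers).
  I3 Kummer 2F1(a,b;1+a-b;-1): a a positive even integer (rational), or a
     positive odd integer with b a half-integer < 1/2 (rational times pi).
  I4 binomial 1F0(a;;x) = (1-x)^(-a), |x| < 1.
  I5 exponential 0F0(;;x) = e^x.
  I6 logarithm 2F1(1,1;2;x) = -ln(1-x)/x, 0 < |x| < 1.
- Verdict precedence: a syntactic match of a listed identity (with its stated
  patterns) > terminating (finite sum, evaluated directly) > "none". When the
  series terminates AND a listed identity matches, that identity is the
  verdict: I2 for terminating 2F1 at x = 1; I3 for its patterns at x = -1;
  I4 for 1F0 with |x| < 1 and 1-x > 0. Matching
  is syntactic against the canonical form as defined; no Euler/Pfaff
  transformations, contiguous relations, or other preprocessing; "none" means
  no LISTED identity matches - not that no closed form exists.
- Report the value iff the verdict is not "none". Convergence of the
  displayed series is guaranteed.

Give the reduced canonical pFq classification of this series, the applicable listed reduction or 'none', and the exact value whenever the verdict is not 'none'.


The tell: from the first term 5/9: the product of the first k integers (C = 5/9, x = -1) is k!.
Adjacent-term ratio: r(k) = (-1) * (k-8) (k+4) / [(k+13) (k+1)] - rational in k, leading ratio (-1); with t_0 = 5/9, classification follows.

Prefactor 5/9, argument -1: 2F1 with upper {-8, 4} over lower {13}. Verdict: the Kummer evaluation I3 fires (x = -1; c = 13 equals 1+a-b for upper {-8, 4}: listed pattern). Sum: 55/9.


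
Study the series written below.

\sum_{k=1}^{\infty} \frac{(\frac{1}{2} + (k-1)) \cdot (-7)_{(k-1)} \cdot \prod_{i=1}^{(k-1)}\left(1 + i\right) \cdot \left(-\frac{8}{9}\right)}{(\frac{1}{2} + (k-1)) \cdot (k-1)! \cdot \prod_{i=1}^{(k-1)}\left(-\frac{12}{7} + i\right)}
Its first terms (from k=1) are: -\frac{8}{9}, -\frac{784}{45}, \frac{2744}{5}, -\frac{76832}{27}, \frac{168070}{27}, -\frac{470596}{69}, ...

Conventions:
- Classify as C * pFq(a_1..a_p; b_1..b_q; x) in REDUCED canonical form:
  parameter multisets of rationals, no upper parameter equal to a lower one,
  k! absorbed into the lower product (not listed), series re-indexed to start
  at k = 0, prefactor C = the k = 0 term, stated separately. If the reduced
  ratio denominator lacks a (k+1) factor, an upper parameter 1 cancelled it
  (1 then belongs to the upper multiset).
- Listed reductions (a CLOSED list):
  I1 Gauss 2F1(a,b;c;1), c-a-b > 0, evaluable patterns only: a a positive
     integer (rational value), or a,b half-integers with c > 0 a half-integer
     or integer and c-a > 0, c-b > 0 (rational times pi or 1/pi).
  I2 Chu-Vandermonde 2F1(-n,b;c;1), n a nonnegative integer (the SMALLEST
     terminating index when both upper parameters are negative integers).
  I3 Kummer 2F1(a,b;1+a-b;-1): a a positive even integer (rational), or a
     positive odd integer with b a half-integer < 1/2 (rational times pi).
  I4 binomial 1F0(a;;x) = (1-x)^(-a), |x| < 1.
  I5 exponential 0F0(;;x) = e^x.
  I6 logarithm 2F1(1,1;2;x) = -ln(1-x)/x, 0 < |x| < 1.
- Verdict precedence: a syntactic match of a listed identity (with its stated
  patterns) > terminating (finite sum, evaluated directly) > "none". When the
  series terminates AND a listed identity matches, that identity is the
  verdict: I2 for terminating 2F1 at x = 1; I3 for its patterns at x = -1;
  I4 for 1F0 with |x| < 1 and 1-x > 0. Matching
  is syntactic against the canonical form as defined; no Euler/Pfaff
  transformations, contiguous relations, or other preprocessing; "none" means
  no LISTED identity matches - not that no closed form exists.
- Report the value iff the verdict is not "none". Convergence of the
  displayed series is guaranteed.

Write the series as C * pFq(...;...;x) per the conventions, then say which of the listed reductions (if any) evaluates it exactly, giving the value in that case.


Classification (C = -\frac{8}{9}): 2F1 with upper {-7, 2}, lower {-\frac{5}{7}}, argument x = 1. Verdict: Vandermonde's identity (I2) applies (terminating 2F1 at x = 1 with n = 7, b = 2, c = -\frac{5}{7}). Exact value: -\frac{304}{1665}.

Structural cue: from the first term -\frac{8}{9}: the running product (C = -8/9, x = 1) telescopes to a rising factorial.
Ratio: r(k) = 1 * (k-7) (k+2) / [(k-\frac{5}{7}) (k+1)] - rational; roots negated = parameters, x = 1, C = -\frac{8}{9}.


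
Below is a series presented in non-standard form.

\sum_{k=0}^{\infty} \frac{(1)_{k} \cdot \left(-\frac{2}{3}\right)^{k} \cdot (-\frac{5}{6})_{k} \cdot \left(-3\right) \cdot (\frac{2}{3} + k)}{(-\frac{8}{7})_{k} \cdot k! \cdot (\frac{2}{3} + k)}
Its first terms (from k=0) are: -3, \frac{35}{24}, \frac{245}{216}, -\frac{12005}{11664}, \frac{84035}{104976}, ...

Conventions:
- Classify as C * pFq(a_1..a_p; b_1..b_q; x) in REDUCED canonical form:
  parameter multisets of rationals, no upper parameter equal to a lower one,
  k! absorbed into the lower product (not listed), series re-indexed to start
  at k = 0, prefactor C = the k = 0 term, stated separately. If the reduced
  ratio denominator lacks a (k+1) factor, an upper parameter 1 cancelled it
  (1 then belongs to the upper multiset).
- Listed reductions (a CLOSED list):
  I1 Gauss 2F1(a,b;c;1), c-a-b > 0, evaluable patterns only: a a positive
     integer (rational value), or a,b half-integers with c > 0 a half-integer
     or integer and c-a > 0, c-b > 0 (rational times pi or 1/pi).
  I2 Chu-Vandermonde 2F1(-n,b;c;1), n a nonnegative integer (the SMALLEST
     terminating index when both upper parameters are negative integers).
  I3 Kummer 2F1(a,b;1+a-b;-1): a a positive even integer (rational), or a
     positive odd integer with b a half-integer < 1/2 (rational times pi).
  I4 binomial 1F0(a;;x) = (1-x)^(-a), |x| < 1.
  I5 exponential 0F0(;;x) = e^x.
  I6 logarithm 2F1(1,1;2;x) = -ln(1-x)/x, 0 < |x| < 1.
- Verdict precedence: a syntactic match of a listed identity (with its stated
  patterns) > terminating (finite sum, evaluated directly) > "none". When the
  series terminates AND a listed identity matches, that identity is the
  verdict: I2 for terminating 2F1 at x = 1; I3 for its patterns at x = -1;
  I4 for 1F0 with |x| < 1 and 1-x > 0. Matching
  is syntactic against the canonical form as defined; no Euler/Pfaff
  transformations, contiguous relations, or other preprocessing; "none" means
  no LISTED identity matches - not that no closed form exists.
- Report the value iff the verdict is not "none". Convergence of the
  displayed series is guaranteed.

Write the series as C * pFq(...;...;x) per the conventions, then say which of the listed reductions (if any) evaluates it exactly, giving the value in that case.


Canonical form: C = -3 times 2F1 with upper {-\frac{5}{6}, 1}, lower {-\frac{8}{7}}, x = -\frac{2}{3}. Verdict: none (x = -\frac{2}{3}): each listed identity misses the multisets {-\frac{5}{6}, 1} ; {-\frac{8}{7}}.

First insight: from the first term -3: k + 2/3 divides numerator and denominator alike; prefactor -3 after cancelling.
Adjacent-term ratio: r(k) = -\frac{2}{3} * (k-\frac{5}{6}) (k+1) / [(k-\frac{8}{7}) (k+1)] - poly over poly, x = -\frac{2}{3} from leading terms; C = -3 at k = 0.


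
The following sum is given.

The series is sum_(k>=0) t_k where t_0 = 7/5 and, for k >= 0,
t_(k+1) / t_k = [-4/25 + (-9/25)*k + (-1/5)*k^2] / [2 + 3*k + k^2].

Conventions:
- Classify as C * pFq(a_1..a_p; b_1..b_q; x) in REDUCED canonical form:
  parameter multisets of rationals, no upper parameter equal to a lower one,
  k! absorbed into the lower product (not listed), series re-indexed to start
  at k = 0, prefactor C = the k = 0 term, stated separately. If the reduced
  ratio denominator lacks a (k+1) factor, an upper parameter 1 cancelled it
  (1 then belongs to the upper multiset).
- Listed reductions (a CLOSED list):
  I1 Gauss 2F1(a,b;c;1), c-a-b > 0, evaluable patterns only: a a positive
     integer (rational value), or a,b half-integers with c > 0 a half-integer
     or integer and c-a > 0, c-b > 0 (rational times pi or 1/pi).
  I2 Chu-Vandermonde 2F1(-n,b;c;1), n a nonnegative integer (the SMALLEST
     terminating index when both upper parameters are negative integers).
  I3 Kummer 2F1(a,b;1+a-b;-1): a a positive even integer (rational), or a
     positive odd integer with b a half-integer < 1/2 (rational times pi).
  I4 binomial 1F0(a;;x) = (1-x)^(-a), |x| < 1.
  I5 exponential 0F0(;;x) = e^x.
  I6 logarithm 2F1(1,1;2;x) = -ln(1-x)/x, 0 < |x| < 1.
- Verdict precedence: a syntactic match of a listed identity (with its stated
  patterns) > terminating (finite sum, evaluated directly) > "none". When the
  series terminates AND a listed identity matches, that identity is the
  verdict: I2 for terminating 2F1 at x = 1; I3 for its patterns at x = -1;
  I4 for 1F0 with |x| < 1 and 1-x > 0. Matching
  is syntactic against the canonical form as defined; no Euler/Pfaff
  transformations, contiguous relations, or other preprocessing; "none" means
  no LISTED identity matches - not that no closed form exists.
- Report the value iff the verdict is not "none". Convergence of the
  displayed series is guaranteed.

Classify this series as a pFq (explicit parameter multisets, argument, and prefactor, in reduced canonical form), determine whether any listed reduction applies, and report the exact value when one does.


Reduced: x = -1/5, 2F1, upper = {4/5, 1}, lower = {2}, C = 7/5. Verdict: no listed reduction: x = -1/5 and upper {4/5, 1} fail every I1-I6 pattern.

Key observation: with t_0 = 7/5, roots of the ratio polynomials (C = 7/5, x = -1/5) are the negated parameters.
Term ratio: r(k) = (-1/5) * (k+4/5) (k+1) / [(k+2) (k+1)] - rational; roots negated = parameters, x = (-1/5), C = 7/5.


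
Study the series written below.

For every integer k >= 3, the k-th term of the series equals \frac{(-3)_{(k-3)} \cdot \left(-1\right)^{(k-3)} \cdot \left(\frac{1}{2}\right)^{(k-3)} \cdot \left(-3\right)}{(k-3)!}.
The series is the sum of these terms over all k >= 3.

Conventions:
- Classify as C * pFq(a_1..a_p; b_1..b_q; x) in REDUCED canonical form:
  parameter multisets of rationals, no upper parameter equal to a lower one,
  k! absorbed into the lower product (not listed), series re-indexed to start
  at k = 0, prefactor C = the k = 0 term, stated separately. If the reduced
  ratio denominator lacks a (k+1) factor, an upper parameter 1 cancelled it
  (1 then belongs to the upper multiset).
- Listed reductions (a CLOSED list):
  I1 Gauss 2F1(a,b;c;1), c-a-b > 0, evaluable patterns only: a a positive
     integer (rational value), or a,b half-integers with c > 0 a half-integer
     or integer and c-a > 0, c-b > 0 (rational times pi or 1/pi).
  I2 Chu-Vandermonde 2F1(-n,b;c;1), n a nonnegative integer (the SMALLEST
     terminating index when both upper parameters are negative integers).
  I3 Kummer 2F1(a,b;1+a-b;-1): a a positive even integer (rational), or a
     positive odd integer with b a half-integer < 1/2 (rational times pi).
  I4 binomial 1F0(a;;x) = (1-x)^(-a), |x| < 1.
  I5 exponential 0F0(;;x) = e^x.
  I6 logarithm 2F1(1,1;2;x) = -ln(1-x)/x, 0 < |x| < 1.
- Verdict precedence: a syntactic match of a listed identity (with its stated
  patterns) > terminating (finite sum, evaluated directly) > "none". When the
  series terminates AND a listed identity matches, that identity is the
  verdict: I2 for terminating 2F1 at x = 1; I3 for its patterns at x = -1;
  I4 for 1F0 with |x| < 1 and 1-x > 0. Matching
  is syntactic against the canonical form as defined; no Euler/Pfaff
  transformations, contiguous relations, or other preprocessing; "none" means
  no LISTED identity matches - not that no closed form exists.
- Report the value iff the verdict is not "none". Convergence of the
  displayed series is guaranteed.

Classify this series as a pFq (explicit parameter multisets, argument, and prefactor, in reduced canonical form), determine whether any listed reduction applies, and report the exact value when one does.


Reduced: x = -\frac{1}{2}, 1F0, upper = {-3}, lower = {-}, C = -3. Verdict: binomial (I4) fires (the 1F0 binomial series: exponent 3, x = -\frac{1}{2}). Its exact value is -\frac{81}{8}.

First insight: x = -\frac{1}{2} and the (-1)^k factor (prefactor -3) folds into the argument's sign.
Term ratio: r(k) = -\frac{1}{2} * (k-3) / [(k+1)] - rational in k, leading ratio -\frac{1}{2}; with t_0 = -3, classification follows.


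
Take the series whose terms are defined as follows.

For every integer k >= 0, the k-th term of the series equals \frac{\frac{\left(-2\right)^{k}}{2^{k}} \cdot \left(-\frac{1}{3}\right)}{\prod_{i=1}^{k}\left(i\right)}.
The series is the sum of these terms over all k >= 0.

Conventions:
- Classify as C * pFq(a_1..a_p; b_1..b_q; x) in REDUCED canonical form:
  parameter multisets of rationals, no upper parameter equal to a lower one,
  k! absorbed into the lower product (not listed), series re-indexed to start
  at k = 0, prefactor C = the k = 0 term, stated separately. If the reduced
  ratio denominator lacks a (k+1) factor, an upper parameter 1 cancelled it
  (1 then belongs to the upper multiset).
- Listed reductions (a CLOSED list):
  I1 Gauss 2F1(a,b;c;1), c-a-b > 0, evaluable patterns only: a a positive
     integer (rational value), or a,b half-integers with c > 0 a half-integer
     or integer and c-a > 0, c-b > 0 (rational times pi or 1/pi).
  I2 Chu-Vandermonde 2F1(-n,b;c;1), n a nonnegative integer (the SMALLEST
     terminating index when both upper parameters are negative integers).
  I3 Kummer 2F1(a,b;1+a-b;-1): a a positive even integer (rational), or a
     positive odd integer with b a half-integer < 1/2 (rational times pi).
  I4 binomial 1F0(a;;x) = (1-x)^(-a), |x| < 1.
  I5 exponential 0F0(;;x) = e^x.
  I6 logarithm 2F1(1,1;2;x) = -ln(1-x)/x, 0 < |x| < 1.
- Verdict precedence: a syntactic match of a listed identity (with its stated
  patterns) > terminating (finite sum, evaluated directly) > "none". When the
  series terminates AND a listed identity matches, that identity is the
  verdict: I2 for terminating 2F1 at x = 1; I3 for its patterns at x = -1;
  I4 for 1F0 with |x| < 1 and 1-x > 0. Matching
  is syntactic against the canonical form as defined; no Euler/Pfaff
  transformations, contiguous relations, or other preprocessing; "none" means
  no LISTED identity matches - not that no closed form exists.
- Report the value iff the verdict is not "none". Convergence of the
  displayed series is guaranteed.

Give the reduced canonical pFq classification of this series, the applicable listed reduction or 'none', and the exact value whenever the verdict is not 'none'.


Classification (C = -\frac{1}{3}): 0F0 with upper {-}, lower {-}, argument x = -1. Verdict: the exponential series (I5) fires (the 0F0 exponential series at x = -1). Value: \left(-\frac{1}{3}\right) \cdot e^{-1}.

Key step: t_0 = -\frac{1}{3} here, and the product of the first k integers (C = -1/3) is k!.
Term ratio: r(k) = -1 * 1 / [(k+1)] - poly over poly, x = -1 from leading terms; C = -\frac{1}{3} at k = 0.


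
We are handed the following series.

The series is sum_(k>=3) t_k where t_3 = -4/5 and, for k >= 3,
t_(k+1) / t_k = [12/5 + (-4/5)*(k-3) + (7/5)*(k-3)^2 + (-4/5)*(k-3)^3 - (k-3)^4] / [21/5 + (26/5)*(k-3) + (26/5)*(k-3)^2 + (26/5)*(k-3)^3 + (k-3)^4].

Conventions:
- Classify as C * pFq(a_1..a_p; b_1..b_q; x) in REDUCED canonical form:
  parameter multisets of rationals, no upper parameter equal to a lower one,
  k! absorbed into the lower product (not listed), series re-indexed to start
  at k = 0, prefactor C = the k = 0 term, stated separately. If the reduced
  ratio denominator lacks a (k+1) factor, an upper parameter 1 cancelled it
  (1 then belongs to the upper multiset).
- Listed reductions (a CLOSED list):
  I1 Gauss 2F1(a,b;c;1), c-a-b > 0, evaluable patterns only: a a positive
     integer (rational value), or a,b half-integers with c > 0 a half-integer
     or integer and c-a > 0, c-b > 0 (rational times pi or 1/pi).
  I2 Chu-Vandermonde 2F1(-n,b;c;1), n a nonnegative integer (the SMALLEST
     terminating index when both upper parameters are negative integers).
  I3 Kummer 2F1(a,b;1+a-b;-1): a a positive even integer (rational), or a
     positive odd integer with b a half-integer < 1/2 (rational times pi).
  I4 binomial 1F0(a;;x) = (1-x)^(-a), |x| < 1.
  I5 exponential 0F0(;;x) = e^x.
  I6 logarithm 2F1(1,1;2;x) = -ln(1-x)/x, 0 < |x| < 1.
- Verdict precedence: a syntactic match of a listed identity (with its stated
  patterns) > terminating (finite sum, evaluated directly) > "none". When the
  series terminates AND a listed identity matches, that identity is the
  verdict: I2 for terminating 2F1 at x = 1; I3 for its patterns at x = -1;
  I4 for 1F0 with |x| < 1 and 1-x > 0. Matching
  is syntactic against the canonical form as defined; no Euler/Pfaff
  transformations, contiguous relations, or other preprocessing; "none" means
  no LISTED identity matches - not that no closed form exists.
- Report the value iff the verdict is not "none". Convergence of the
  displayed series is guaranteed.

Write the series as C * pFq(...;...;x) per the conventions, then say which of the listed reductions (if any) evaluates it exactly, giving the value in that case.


Prefactor -4/5, argument -1: 2F1 with upper {-6/5, 2} over lower {21/5}. Verdict (x = -1): the Kummer evaluation I3 applies (x = -1; c = 21/5 equals 1+a-b for upper {-6/5, 2}: listed pattern). Its exact value is -32/25.

The tell: with t_0 = -4/5, the ratio is unreduced: k^2 + 1 divides both sides (C = -4/5).
Ratio: r(k) = (-1) * (k-6/5) (k+2) / [(k+21/5) (k+1)] - poly over poly, x = (-1) from leading terms; C = -4/5 at k = 0.


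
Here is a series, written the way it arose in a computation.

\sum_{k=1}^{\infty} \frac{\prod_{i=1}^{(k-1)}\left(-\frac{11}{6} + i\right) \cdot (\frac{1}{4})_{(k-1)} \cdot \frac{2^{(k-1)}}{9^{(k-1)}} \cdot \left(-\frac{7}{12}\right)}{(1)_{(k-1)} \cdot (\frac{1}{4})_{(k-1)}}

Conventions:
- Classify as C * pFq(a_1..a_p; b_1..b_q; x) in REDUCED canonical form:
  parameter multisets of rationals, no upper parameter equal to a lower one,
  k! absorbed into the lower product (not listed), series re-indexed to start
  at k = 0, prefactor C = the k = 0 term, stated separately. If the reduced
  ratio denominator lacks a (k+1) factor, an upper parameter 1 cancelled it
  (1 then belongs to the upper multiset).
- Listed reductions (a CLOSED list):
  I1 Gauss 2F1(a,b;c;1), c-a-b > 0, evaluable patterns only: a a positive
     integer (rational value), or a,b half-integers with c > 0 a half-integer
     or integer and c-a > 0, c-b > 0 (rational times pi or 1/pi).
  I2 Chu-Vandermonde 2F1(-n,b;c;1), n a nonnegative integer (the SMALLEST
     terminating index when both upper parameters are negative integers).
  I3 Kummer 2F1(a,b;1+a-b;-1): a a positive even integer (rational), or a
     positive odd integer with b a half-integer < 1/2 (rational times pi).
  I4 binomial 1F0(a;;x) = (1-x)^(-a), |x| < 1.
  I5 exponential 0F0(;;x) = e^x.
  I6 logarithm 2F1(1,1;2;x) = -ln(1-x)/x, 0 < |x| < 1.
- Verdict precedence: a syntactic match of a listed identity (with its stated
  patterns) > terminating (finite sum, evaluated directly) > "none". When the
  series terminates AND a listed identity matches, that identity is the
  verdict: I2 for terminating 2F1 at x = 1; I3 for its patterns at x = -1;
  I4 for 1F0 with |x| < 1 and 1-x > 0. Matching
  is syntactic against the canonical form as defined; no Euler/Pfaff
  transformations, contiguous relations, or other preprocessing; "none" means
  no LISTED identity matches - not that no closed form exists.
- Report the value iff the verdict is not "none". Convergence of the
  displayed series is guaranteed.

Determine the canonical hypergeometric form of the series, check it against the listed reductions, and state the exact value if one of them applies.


Canonical form: C = -\frac{7}{12} times 1F0 with upper {-\frac{5}{6}}, lower {-}, x = \frac{2}{9}. Verdict: binomial (I4) applies (the 1F0 binomial series: exponent 5/6, x = \frac{2}{9}). Hence: \left(-\frac{7}{12}\right) \cdot \left(\frac{7}{9}\right)^{\frac{5}{6}}.

Structural cue: t_0 being -\frac{7}{12}, (1)_k (C = -7/12) is k! itself.
Ratio: r(k) = \frac{2}{9} * (k-\frac{5}{6}) / [(k+1)] - rational; roots negated = parameters, x = \frac{2}{9}, C = -\frac{7}{12}.


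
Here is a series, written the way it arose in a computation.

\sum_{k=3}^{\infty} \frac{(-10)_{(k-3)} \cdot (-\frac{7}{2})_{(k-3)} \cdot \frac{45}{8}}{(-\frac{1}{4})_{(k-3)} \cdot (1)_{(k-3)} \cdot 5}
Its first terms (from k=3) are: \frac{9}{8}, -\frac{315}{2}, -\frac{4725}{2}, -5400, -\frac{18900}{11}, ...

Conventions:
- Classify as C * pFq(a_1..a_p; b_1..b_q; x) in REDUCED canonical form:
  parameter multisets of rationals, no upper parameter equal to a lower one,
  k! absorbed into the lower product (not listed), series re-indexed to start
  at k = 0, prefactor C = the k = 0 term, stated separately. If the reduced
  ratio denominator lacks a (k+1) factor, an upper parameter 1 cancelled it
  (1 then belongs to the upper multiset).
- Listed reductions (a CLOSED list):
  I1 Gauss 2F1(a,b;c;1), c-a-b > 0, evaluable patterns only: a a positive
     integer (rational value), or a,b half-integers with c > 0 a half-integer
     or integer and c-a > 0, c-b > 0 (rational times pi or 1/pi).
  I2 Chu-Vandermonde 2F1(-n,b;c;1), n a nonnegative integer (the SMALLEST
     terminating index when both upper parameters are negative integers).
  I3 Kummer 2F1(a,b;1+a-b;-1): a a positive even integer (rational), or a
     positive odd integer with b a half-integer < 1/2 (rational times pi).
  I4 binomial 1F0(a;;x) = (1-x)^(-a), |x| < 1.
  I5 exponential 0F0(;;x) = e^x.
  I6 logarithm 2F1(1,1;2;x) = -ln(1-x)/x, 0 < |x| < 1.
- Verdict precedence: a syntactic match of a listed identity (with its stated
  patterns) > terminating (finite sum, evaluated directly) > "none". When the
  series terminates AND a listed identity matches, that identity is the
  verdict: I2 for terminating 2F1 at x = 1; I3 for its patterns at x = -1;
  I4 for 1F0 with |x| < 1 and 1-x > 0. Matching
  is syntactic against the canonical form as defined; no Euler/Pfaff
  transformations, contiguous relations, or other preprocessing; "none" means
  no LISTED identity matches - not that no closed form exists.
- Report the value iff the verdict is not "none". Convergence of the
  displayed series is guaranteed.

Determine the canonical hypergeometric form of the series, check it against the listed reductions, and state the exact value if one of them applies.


Reduced: x = 1, 2F1, upper = {-10, -\frac{7}{2}}, lower = {-\frac{1}{4}}, C = \frac{9}{8}. Verdict: the Chu-Vandermonde identity I2 matches (terminating 2F1 at x = 1 with n = 10, b = -7/2, c = -\frac{1}{4}). Hence: -\frac{1020857565}{108376}.

Key step: t_0 being \frac{9}{8}, the constant factors (C = 9/8, x = 1) combine into one prefactor.
Term ratio: r(k) = 1 * (k-10) (k-\frac{7}{2}) / [(k-\frac{1}{4}) (k+1)] - rational; roots negated = parameters, x = 1, C = \frac{9}{8}.


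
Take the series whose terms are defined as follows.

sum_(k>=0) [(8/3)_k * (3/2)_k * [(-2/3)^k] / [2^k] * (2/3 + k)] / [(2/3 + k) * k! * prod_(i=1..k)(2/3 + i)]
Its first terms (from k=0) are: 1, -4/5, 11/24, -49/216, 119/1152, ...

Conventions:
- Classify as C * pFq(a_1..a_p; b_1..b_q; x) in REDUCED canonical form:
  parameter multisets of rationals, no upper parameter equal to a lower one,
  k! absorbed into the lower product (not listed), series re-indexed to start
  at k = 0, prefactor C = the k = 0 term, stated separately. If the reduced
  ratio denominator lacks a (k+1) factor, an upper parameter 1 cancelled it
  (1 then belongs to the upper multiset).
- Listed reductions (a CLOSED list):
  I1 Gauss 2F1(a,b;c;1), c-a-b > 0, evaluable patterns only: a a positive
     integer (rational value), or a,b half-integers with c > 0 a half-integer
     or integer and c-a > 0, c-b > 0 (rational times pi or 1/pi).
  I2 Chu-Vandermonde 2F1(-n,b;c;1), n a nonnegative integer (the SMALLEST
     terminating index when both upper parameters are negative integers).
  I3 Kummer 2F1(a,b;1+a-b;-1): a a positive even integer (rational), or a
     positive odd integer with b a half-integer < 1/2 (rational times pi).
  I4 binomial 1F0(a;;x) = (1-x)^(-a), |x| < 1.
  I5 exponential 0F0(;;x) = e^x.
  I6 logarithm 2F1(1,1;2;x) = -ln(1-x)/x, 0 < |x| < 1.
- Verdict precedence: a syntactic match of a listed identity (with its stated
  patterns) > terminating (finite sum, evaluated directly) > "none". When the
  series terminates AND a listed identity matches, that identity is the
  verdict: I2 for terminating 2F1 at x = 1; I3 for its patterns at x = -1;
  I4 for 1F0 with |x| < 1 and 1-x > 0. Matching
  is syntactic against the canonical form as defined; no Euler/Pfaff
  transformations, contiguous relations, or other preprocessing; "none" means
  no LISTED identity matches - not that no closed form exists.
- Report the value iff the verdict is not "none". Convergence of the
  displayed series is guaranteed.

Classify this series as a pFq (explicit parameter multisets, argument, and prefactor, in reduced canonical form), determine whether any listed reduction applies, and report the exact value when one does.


Prefactor 1, argument -1/3: 2F1 with upper {3/2, 8/3} over lower {5/3}. Verdict: none - this 2F1 at x = -1/3 matches no listed pattern, and upper {3/2, 8/3} holds no stopper.

The tell: t_0 = 1 here, and the lower running product (C = 1) is a rising factorial.
Ratio: r(k) = (-1/3) * (k+3/2) (k+8/3) / [(k+5/3) (k+1)] - rational in k, leading ratio (-1/3); with t_0 = 1, classification follows.
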